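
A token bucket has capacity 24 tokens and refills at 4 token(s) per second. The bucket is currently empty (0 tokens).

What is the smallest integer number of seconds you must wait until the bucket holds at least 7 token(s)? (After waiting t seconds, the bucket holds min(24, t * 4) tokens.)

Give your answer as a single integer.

Need t * 4 >= 7, so t >= 7/4.
Smallest integer t = ceil(7/4) = 2.

Answer: 2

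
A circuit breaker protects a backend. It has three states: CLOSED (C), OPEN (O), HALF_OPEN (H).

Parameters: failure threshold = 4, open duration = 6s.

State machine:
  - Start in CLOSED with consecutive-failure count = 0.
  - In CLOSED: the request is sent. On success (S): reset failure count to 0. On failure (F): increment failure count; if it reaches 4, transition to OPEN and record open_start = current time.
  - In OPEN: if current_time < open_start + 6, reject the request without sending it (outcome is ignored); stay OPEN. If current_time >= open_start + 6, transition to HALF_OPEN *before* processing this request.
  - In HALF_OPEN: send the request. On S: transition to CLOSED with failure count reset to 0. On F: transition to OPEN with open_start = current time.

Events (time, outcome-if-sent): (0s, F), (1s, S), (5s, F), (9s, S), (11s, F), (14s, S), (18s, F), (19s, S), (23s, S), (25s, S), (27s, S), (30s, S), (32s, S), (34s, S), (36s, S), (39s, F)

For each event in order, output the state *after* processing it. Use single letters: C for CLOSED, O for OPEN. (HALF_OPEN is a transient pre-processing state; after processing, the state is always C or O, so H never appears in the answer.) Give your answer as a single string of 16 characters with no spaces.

Answer: CCCCCCCCCCCCCCCC

Derivation:
State after each event:
  event#1 t=0s outcome=F: state=CLOSED
  event#2 t=1s outcome=S: state=CLOSED
  event#3 t=5s outcome=F: state=CLOSED
  event#4 t=9s outcome=S: state=CLOSED
  event#5 t=11s outcome=F: state=CLOSED
  event#6 t=14s outcome=S: state=CLOSED
  event#7 t=18s outcome=F: state=CLOSED
  event#8 t=19s outcome=S: state=CLOSED
  event#9 t=23s outcome=S: state=CLOSED
  event#10 t=25s outcome=S: state=CLOSED
  event#11 t=27s outcome=S: state=CLOSED
  event#12 t=30s outcome=S: state=CLOSED
  event#13 t=32s outcome=S: state=CLOSED
  event#14 t=34s outcome=S: state=CLOSED
  event#15 t=36s outcome=S: state=CLOSED
  event#16 t=39s outcome=F: state=CLOSED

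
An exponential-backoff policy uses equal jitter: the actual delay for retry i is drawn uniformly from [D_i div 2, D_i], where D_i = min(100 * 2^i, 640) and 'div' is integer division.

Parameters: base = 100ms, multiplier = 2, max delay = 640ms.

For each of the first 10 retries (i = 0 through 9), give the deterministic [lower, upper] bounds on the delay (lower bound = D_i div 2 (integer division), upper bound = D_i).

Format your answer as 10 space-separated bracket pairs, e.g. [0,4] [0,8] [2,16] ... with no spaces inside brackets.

Computing bounds per retry:
  i=0: D_i=min(100*2^0,640)=100, bounds=[50,100]
  i=1: D_i=min(100*2^1,640)=200, bounds=[100,200]
  i=2: D_i=min(100*2^2,640)=400, bounds=[200,400]
  i=3: D_i=min(100*2^3,640)=640, bounds=[320,640]
  i=4: D_i=min(100*2^4,640)=640, bounds=[320,640]
  i=5: D_i=min(100*2^5,640)=640, bounds=[320,640]
  i=6: D_i=min(100*2^6,640)=640, bounds=[320,640]
  i=7: D_i=min(100*2^7,640)=640, bounds=[320,640]
  i=8: D_i=min(100*2^8,640)=640, bounds=[320,640]
  i=9: D_i=min(100*2^9,640)=640, bounds=[320,640]

Answer: [50,100] [100,200] [200,400] [320,640] [320,640] [320,640] [320,640] [320,640] [320,640] [320,640]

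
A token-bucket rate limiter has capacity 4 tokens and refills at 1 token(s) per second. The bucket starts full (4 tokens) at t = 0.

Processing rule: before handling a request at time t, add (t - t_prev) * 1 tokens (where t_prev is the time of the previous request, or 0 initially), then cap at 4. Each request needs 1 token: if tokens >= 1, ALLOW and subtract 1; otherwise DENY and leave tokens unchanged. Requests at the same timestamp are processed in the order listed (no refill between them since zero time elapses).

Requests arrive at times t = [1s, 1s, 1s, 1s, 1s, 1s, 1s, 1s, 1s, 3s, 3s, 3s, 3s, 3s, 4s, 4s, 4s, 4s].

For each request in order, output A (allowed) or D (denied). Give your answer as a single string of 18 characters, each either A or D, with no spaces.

Answer: AAAADDDDDAADDDADDD

Derivation:
Simulating step by step:
  req#1 t=1s: ALLOW
  req#2 t=1s: ALLOW
  req#3 t=1s: ALLOW
  req#4 t=1s: ALLOW
  req#5 t=1s: DENY
  req#6 t=1s: DENY
  req#7 t=1s: DENY
  req#8 t=1s: DENY
  req#9 t=1s: DENY
  req#10 t=3s: ALLOW
  req#11 t=3s: ALLOW
  req#12 t=3s: DENY
  req#13 t=3s: DENY
  req#14 t=3s: DENY
  req#15 t=4s: ALLOW
  req#16 t=4s: DENY
  req#17 t=4s: DENY
  req#18 t=4s: DENY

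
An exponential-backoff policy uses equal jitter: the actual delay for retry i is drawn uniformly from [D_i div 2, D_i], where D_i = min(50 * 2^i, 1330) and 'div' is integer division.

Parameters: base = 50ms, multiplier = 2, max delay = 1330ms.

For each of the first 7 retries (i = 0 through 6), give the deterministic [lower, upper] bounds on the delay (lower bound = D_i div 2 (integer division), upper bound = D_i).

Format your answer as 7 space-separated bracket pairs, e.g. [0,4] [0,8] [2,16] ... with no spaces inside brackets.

Computing bounds per retry:
  i=0: D_i=min(50*2^0,1330)=50, bounds=[25,50]
  i=1: D_i=min(50*2^1,1330)=100, bounds=[50,100]
  i=2: D_i=min(50*2^2,1330)=200, bounds=[100,200]
  i=3: D_i=min(50*2^3,1330)=400, bounds=[200,400]
  i=4: D_i=min(50*2^4,1330)=800, bounds=[400,800]
  i=5: D_i=min(50*2^5,1330)=1330, bounds=[665,1330]
  i=6: D_i=min(50*2^6,1330)=1330, bounds=[665,1330]

Answer: [25,50] [50,100] [100,200] [200,400] [400,800] [665,1330] [665,1330]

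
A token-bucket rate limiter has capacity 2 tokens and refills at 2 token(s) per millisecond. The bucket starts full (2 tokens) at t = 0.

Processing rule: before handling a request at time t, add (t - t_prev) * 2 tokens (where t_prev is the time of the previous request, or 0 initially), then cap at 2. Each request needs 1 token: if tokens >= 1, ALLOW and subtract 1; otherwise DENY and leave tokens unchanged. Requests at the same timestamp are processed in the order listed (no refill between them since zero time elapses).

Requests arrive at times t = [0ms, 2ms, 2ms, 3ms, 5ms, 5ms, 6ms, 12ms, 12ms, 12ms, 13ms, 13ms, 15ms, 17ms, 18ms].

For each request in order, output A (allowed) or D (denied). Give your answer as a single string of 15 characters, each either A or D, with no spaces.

Simulating step by step:
  req#1 t=0ms: ALLOW
  req#2 t=2ms: ALLOW
  req#3 t=2ms: ALLOW
  req#4 t=3ms: ALLOW
  req#5 t=5ms: ALLOW
  req#6 t=5ms: ALLOW
  req#7 t=6ms: ALLOW
  req#8 t=12ms: ALLOW
  req#9 t=12ms: ALLOW
  req#10 t=12ms: DENY
  req#11 t=13ms: ALLOW
  req#12 t=13ms: ALLOW
  req#13 t=15ms: ALLOW
  req#14 t=17ms: ALLOW
  req#15 t=18ms: ALLOW

Answer: AAAAAAAAADAAAAA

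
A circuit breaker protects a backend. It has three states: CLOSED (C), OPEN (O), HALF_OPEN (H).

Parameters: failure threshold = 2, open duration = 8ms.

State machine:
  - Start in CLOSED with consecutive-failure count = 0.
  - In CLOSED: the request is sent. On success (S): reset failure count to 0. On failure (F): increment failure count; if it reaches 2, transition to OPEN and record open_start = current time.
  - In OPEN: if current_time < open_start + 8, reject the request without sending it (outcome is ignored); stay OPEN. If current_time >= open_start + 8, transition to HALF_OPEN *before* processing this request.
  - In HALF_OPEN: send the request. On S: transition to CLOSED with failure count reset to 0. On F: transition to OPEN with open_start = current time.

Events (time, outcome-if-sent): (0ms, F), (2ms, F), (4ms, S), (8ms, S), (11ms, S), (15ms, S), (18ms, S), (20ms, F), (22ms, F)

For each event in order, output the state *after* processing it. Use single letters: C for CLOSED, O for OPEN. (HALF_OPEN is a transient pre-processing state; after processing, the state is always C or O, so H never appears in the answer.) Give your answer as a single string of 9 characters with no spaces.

State after each event:
  event#1 t=0ms outcome=F: state=CLOSED
  event#2 t=2ms outcome=F: state=OPEN
  event#3 t=4ms outcome=S: state=OPEN
  event#4 t=8ms outcome=S: state=OPEN
  event#5 t=11ms outcome=S: state=CLOSED
  event#6 t=15ms outcome=S: state=CLOSED
  event#7 t=18ms outcome=S: state=CLOSED
  event#8 t=20ms outcome=F: state=CLOSED
  event#9 t=22ms outcome=F: state=OPEN

Answer: COOOCCCCO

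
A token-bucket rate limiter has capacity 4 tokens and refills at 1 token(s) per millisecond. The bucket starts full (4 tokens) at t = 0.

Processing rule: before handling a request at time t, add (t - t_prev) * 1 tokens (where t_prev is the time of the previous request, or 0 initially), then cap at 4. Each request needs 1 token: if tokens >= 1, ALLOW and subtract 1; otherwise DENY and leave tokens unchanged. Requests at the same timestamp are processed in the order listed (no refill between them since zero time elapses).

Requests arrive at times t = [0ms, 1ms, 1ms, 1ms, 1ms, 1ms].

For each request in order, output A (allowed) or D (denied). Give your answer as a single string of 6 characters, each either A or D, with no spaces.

Answer: AAAAAD

Derivation:
Simulating step by step:
  req#1 t=0ms: ALLOW
  req#2 t=1ms: ALLOW
  req#3 t=1ms: ALLOW
  req#4 t=1ms: ALLOW
  req#5 t=1ms: ALLOW
  req#6 t=1ms: DENY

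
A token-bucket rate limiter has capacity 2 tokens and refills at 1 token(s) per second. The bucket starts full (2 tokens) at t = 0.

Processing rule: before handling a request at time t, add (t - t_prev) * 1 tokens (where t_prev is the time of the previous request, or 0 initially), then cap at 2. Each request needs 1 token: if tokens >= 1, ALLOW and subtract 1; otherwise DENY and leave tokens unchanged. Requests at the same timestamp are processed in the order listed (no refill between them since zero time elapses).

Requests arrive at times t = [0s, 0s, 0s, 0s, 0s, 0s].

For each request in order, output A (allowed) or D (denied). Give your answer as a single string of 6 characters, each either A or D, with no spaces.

Simulating step by step:
  req#1 t=0s: ALLOW
  req#2 t=0s: ALLOW
  req#3 t=0s: DENY
  req#4 t=0s: DENY
  req#5 t=0s: DENY
  req#6 t=0s: DENY

Answer: AADDDD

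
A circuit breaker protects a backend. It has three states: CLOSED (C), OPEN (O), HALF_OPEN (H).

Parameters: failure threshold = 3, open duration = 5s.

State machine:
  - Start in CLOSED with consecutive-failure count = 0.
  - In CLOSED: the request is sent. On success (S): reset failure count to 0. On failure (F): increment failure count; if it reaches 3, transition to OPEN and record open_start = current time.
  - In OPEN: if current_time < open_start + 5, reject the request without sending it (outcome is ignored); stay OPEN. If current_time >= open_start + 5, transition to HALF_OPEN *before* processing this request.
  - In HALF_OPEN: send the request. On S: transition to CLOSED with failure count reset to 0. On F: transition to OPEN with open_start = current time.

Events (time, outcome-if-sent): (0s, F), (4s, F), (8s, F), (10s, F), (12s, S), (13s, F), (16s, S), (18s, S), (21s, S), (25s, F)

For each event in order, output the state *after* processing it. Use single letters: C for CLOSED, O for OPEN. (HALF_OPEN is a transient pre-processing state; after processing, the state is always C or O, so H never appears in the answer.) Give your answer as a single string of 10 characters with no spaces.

Answer: CCOOOOOCCC

Derivation:
State after each event:
  event#1 t=0s outcome=F: state=CLOSED
  event#2 t=4s outcome=F: state=CLOSED
  event#3 t=8s outcome=F: state=OPEN
  event#4 t=10s outcome=F: state=OPEN
  event#5 t=12s outcome=S: state=OPEN
  event#6 t=13s outcome=F: state=OPEN
  event#7 t=16s outcome=S: state=OPEN
  event#8 t=18s outcome=S: state=CLOSED
  event#9 t=21s outcome=S: state=CLOSED
  event#10 t=25s outcome=F: state=CLOSED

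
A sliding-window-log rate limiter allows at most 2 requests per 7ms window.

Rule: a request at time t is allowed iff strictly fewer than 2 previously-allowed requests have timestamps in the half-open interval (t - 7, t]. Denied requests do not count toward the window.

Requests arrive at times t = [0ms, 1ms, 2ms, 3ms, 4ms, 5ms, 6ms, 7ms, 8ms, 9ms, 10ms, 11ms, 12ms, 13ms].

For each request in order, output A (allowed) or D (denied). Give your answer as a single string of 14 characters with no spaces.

Answer: AADDDDDAADDDDD

Derivation:
Tracking allowed requests in the window:
  req#1 t=0ms: ALLOW
  req#2 t=1ms: ALLOW
  req#3 t=2ms: DENY
  req#4 t=3ms: DENY
  req#5 t=4ms: DENY
  req#6 t=5ms: DENY
  req#7 t=6ms: DENY
  req#8 t=7ms: ALLOW
  req#9 t=8ms: ALLOW
  req#10 t=9ms: DENY
  req#11 t=10ms: DENY
  req#12 t=11ms: DENY
  req#13 t=12ms: DENY
  req#14 t=13ms: DENY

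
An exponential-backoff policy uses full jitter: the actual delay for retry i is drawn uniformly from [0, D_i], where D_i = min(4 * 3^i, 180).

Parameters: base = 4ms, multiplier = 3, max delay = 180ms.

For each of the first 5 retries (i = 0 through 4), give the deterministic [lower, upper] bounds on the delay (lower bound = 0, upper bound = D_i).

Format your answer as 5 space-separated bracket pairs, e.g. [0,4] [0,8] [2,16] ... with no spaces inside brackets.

Answer: [0,4] [0,12] [0,36] [0,108] [0,180]

Derivation:
Computing bounds per retry:
  i=0: D_i=min(4*3^0,180)=4, bounds=[0,4]
  i=1: D_i=min(4*3^1,180)=12, bounds=[0,12]
  i=2: D_i=min(4*3^2,180)=36, bounds=[0,36]
  i=3: D_i=min(4*3^3,180)=108, bounds=[0,108]
  i=4: D_i=min(4*3^4,180)=180, bounds=[0,180]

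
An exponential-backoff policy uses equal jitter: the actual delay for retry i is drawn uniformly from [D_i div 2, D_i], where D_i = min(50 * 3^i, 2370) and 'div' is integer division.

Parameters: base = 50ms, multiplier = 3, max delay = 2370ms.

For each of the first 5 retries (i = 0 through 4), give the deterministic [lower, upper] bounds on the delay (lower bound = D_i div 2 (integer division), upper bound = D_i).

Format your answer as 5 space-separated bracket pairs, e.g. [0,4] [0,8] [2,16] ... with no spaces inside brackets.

Answer: [25,50] [75,150] [225,450] [675,1350] [1185,2370]

Derivation:
Computing bounds per retry:
  i=0: D_i=min(50*3^0,2370)=50, bounds=[25,50]
  i=1: D_i=min(50*3^1,2370)=150, bounds=[75,150]
  i=2: D_i=min(50*3^2,2370)=450, bounds=[225,450]
  i=3: D_i=min(50*3^3,2370)=1350, bounds=[675,1350]
  i=4: D_i=min(50*3^4,2370)=2370, bounds=[1185,2370]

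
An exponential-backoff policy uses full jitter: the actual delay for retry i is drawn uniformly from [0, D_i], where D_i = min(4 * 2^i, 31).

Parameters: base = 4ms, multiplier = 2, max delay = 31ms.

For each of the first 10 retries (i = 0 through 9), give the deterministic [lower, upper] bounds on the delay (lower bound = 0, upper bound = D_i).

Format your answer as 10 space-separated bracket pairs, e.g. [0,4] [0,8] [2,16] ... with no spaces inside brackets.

Answer: [0,4] [0,8] [0,16] [0,31] [0,31] [0,31] [0,31] [0,31] [0,31] [0,31]

Derivation:
Computing bounds per retry:
  i=0: D_i=min(4*2^0,31)=4, bounds=[0,4]
  i=1: D_i=min(4*2^1,31)=8, bounds=[0,8]
  i=2: D_i=min(4*2^2,31)=16, bounds=[0,16]
  i=3: D_i=min(4*2^3,31)=31, bounds=[0,31]
  i=4: D_i=min(4*2^4,31)=31, bounds=[0,31]
  i=5: D_i=min(4*2^5,31)=31, bounds=[0,31]
  i=6: D_i=min(4*2^6,31)=31, bounds=[0,31]
  i=7: D_i=min(4*2^7,31)=31, bounds=[0,31]
  i=8: D_i=min(4*2^8,31)=31, bounds=[0,31]
  i=9: D_i=min(4*2^9,31)=31, bounds=[0,31]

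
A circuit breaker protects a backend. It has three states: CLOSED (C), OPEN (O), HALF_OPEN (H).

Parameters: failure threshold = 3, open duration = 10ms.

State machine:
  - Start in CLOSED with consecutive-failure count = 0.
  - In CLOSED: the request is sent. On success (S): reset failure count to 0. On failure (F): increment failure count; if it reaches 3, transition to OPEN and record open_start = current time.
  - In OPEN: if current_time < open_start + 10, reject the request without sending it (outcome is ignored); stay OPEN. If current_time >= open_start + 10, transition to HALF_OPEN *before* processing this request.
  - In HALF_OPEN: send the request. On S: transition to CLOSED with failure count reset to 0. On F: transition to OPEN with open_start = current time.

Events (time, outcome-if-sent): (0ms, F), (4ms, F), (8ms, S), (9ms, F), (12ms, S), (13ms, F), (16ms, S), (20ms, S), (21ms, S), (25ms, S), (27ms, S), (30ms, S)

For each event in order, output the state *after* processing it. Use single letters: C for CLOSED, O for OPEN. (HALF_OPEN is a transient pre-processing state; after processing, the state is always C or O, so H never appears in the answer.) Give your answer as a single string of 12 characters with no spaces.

Answer: CCCCCCCCCCCC

Derivation:
State after each event:
  event#1 t=0ms outcome=F: state=CLOSED
  event#2 t=4ms outcome=F: state=CLOSED
  event#3 t=8ms outcome=S: state=CLOSED
  event#4 t=9ms outcome=F: state=CLOSED
  event#5 t=12ms outcome=S: state=CLOSED
  event#6 t=13ms outcome=F: state=CLOSED
  event#7 t=16ms outcome=S: state=CLOSED
  event#8 t=20ms outcome=S: state=CLOSED
  event#9 t=21ms outcome=S: state=CLOSED
  event#10 t=25ms outcome=S: state=CLOSED
  event#11 t=27ms outcome=S: state=CLOSED
  event#12 t=30ms outcome=S: state=CLOSED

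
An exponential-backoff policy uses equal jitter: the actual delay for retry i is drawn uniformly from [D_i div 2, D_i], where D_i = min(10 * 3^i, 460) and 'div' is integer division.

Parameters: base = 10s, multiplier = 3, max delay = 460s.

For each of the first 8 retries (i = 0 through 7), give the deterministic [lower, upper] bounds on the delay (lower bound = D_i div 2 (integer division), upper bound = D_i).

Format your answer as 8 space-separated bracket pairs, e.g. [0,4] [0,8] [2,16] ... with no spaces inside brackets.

Computing bounds per retry:
  i=0: D_i=min(10*3^0,460)=10, bounds=[5,10]
  i=1: D_i=min(10*3^1,460)=30, bounds=[15,30]
  i=2: D_i=min(10*3^2,460)=90, bounds=[45,90]
  i=3: D_i=min(10*3^3,460)=270, bounds=[135,270]
  i=4: D_i=min(10*3^4,460)=460, bounds=[230,460]
  i=5: D_i=min(10*3^5,460)=460, bounds=[230,460]
  i=6: D_i=min(10*3^6,460)=460, bounds=[230,460]
  i=7: D_i=min(10*3^7,460)=460, bounds=[230,460]

Answer: [5,10] [15,30] [45,90] [135,270] [230,460] [230,460] [230,460] [230,460]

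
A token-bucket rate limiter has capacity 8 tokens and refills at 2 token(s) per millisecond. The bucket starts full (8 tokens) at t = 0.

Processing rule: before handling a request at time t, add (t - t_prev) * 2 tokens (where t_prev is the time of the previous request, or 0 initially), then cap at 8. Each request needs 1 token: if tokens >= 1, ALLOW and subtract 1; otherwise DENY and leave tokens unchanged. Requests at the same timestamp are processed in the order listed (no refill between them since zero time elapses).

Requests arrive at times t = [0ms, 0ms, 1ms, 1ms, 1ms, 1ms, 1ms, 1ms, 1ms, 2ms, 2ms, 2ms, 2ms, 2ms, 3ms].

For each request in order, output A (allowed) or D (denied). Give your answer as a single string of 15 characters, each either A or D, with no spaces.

Answer: AAAAAAAAAAAADDA

Derivation:
Simulating step by step:
  req#1 t=0ms: ALLOW
  req#2 t=0ms: ALLOW
  req#3 t=1ms: ALLOW
  req#4 t=1ms: ALLOW
  req#5 t=1ms: ALLOW
  req#6 t=1ms: ALLOW
  req#7 t=1ms: ALLOW
  req#8 t=1ms: ALLOW
  req#9 t=1ms: ALLOW
  req#10 t=2ms: ALLOW
  req#11 t=2ms: ALLOW
  req#12 t=2ms: ALLOW
  req#13 t=2ms: DENY
  req#14 t=2ms: DENY
  req#15 t=3ms: ALLOW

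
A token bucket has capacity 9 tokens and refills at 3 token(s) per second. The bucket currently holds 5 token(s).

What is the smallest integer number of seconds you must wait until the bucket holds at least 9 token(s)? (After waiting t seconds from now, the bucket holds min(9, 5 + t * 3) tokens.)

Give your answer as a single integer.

Need 5 + t * 3 >= 9, so t >= 4/3.
Smallest integer t = ceil(4/3) = 2.

Answer: 2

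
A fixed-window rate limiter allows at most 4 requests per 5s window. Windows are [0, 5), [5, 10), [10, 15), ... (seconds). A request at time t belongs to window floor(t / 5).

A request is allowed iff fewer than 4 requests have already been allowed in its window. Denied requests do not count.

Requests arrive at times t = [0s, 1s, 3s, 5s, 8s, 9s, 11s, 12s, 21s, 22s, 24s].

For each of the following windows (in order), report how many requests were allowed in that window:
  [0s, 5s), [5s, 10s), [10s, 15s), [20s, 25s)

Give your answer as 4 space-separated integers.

Processing requests:
  req#1 t=0s (window 0): ALLOW
  req#2 t=1s (window 0): ALLOW
  req#3 t=3s (window 0): ALLOW
  req#4 t=5s (window 1): ALLOW
  req#5 t=8s (window 1): ALLOW
  req#6 t=9s (window 1): ALLOW
  req#7 t=11s (window 2): ALLOW
  req#8 t=12s (window 2): ALLOW
  req#9 t=21s (window 4): ALLOW
  req#10 t=22s (window 4): ALLOW
  req#11 t=24s (window 4): ALLOW

Allowed counts by window: 3 3 2 3

Answer: 3 3 2 3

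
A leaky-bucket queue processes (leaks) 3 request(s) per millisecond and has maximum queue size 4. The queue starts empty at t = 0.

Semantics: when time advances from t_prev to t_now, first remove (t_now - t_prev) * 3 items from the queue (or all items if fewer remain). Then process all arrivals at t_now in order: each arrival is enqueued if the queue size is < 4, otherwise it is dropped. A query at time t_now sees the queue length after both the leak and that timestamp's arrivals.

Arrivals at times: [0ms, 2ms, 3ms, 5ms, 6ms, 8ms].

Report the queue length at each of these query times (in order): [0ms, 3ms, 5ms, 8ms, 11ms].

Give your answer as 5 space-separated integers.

Answer: 1 1 1 1 0

Derivation:
Queue lengths at query times:
  query t=0ms: backlog = 1
  query t=3ms: backlog = 1
  query t=5ms: backlog = 1
  query t=8ms: backlog = 1
  query t=11ms: backlog = 0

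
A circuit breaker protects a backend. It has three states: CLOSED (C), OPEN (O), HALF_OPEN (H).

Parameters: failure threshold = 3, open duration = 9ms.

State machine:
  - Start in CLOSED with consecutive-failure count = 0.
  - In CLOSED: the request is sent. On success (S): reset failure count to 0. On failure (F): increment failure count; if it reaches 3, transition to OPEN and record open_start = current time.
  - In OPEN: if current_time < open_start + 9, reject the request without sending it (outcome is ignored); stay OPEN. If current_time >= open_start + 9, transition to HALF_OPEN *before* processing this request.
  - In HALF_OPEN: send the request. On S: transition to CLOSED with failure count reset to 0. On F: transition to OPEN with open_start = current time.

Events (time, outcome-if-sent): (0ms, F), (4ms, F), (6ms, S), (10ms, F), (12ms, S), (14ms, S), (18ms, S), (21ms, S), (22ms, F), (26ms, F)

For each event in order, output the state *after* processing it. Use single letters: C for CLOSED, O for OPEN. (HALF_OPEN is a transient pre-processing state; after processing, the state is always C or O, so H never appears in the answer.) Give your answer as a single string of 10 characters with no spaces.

State after each event:
  event#1 t=0ms outcome=F: state=CLOSED
  event#2 t=4ms outcome=F: state=CLOSED
  event#3 t=6ms outcome=S: state=CLOSED
  event#4 t=10ms outcome=F: state=CLOSED
  event#5 t=12ms outcome=S: state=CLOSED
  event#6 t=14ms outcome=S: state=CLOSED
  event#7 t=18ms outcome=S: state=CLOSED
  event#8 t=21ms outcome=S: state=CLOSED
  event#9 t=22ms outcome=F: state=CLOSED
  event#10 t=26ms outcome=F: state=CLOSED

Answer: CCCCCCCCCC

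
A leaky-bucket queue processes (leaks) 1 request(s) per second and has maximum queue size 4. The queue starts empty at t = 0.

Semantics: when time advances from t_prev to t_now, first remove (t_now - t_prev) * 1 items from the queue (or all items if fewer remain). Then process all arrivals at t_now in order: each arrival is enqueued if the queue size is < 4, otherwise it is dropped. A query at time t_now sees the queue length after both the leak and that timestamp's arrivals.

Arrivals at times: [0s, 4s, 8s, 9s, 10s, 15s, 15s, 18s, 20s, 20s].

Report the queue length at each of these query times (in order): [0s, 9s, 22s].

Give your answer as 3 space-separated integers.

Answer: 1 1 0

Derivation:
Queue lengths at query times:
  query t=0s: backlog = 1
  query t=9s: backlog = 1
  query t=22s: backlog = 0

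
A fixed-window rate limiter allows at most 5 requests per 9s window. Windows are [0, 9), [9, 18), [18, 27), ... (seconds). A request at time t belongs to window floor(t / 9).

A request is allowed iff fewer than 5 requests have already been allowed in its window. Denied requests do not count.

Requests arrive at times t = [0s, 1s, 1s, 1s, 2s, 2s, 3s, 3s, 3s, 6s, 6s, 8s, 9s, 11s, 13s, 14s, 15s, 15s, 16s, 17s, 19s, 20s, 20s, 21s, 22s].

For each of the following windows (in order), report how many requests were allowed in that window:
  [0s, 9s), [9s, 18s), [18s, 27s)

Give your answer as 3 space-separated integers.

Answer: 5 5 5

Derivation:
Processing requests:
  req#1 t=0s (window 0): ALLOW
  req#2 t=1s (window 0): ALLOW
  req#3 t=1s (window 0): ALLOW
  req#4 t=1s (window 0): ALLOW
  req#5 t=2s (window 0): ALLOW
  req#6 t=2s (window 0): DENY
  req#7 t=3s (window 0): DENY
  req#8 t=3s (window 0): DENY
  req#9 t=3s (window 0): DENY
  req#10 t=6s (window 0): DENY
  req#11 t=6s (window 0): DENY
  req#12 t=8s (window 0): DENY
  req#13 t=9s (window 1): ALLOW
  req#14 t=11s (window 1): ALLOW
  req#15 t=13s (window 1): ALLOW
  req#16 t=14s (window 1): ALLOW
  req#17 t=15s (window 1): ALLOW
  req#18 t=15s (window 1): DENY
  req#19 t=16s (window 1): DENY
  req#20 t=17s (window 1): DENY
  req#21 t=19s (window 2): ALLOW
  req#22 t=20s (window 2): ALLOW
  req#23 t=20s (window 2): ALLOW
  req#24 t=21s (window 2): ALLOW
  req#25 t=22s (window 2): ALLOW

Allowed counts by window: 5 5 5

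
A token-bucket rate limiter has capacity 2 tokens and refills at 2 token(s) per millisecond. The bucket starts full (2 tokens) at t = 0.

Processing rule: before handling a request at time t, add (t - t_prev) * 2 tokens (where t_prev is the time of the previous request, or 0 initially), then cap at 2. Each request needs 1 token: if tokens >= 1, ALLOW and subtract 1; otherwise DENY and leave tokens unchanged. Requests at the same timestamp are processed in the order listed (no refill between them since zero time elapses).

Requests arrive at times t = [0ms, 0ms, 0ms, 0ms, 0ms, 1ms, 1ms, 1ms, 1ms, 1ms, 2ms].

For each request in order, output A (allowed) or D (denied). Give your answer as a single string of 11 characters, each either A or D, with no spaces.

Simulating step by step:
  req#1 t=0ms: ALLOW
  req#2 t=0ms: ALLOW
  req#3 t=0ms: DENY
  req#4 t=0ms: DENY
  req#5 t=0ms: DENY
  req#6 t=1ms: ALLOW
  req#7 t=1ms: ALLOW
  req#8 t=1ms: DENY
  req#9 t=1ms: DENY
  req#10 t=1ms: DENY
  req#11 t=2ms: ALLOW

Answer: AADDDAADDDA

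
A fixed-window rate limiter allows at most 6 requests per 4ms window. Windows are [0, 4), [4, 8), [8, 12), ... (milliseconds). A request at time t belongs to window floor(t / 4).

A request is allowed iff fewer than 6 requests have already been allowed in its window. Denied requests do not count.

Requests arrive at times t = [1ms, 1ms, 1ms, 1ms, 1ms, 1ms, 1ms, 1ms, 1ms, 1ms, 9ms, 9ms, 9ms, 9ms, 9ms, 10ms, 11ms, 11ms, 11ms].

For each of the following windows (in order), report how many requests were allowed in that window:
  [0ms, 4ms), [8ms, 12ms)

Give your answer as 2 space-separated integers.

Answer: 6 6

Derivation:
Processing requests:
  req#1 t=1ms (window 0): ALLOW
  req#2 t=1ms (window 0): ALLOW
  req#3 t=1ms (window 0): ALLOW
  req#4 t=1ms (window 0): ALLOW
  req#5 t=1ms (window 0): ALLOW
  req#6 t=1ms (window 0): ALLOW
  req#7 t=1ms (window 0): DENY
  req#8 t=1ms (window 0): DENY
  req#9 t=1ms (window 0): DENY
  req#10 t=1ms (window 0): DENY
  req#11 t=9ms (window 2): ALLOW
  req#12 t=9ms (window 2): ALLOW
  req#13 t=9ms (window 2): ALLOW
  req#14 t=9ms (window 2): ALLOW
  req#15 t=9ms (window 2): ALLOW
  req#16 t=10ms (window 2): ALLOW
  req#17 t=11ms (window 2): DENY
  req#18 t=11ms (window 2): DENY
  req#19 t=11ms (window 2): DENY

Allowed counts by window: 6 6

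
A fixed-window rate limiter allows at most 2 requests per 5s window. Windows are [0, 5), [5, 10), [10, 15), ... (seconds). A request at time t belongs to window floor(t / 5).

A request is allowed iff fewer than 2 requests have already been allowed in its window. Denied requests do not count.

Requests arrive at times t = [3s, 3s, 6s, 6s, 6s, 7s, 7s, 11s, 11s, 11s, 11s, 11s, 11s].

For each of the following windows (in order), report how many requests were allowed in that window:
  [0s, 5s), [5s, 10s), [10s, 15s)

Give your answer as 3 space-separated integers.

Answer: 2 2 2

Derivation:
Processing requests:
  req#1 t=3s (window 0): ALLOW
  req#2 t=3s (window 0): ALLOW
  req#3 t=6s (window 1): ALLOW
  req#4 t=6s (window 1): ALLOW
  req#5 t=6s (window 1): DENY
  req#6 t=7s (window 1): DENY
  req#7 t=7s (window 1): DENY
  req#8 t=11s (window 2): ALLOW
  req#9 t=11s (window 2): ALLOW
  req#10 t=11s (window 2): DENY
  req#11 t=11s (window 2): DENY
  req#12 t=11s (window 2): DENY
  req#13 t=11s (window 2): DENY

Allowed counts by window: 2 2 2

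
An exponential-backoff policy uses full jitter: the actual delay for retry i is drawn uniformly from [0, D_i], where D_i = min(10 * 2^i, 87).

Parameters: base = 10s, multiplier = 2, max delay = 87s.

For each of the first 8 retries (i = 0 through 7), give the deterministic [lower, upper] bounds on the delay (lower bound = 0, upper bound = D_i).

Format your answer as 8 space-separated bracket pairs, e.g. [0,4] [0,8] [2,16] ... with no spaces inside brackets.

Computing bounds per retry:
  i=0: D_i=min(10*2^0,87)=10, bounds=[0,10]
  i=1: D_i=min(10*2^1,87)=20, bounds=[0,20]
  i=2: D_i=min(10*2^2,87)=40, bounds=[0,40]
  i=3: D_i=min(10*2^3,87)=80, bounds=[0,80]
  i=4: D_i=min(10*2^4,87)=87, bounds=[0,87]
  i=5: D_i=min(10*2^5,87)=87, bounds=[0,87]
  i=6: D_i=min(10*2^6,87)=87, bounds=[0,87]
  i=7: D_i=min(10*2^7,87)=87, bounds=[0,87]

Answer: [0,10] [0,20] [0,40] [0,80] [0,87] [0,87] [0,87] [0,87]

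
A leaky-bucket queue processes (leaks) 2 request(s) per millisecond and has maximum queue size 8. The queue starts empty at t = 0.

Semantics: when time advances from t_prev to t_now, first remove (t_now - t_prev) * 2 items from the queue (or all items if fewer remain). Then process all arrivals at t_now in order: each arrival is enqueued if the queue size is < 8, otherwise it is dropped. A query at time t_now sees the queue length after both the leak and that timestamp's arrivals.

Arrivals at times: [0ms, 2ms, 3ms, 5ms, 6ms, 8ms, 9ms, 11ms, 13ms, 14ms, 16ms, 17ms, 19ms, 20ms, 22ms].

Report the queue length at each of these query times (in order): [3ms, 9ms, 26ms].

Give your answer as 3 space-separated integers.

Answer: 1 1 0

Derivation:
Queue lengths at query times:
  query t=3ms: backlog = 1
  query t=9ms: backlog = 1
  query t=26ms: backlog = 0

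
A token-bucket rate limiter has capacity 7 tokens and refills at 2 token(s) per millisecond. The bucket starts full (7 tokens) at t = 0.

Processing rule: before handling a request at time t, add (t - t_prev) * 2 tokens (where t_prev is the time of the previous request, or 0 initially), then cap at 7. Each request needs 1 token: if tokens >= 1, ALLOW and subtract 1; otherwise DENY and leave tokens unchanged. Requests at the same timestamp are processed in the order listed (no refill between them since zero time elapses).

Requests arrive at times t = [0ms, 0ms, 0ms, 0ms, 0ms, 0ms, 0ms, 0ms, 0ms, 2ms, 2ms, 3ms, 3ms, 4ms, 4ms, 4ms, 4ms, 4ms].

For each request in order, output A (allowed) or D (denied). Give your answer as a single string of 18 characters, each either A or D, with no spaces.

Simulating step by step:
  req#1 t=0ms: ALLOW
  req#2 t=0ms: ALLOW
  req#3 t=0ms: ALLOW
  req#4 t=0ms: ALLOW
  req#5 t=0ms: ALLOW
  req#6 t=0ms: ALLOW
  req#7 t=0ms: ALLOW
  req#8 t=0ms: DENY
  req#9 t=0ms: DENY
  req#10 t=2ms: ALLOW
  req#11 t=2ms: ALLOW
  req#12 t=3ms: ALLOW
  req#13 t=3ms: ALLOW
  req#14 t=4ms: ALLOW
  req#15 t=4ms: ALLOW
  req#16 t=4ms: ALLOW
  req#17 t=4ms: ALLOW
  req#18 t=4ms: DENY

Answer: AAAAAAADDAAAAAAAAD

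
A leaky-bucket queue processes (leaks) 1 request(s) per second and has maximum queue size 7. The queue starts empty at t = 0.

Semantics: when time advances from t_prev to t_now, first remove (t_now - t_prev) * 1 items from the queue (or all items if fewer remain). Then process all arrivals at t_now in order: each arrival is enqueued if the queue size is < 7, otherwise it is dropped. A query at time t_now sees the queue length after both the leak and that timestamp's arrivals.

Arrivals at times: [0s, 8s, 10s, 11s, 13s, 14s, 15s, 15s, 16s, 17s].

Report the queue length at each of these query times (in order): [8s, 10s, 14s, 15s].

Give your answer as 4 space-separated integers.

Answer: 1 1 1 2

Derivation:
Queue lengths at query times:
  query t=8s: backlog = 1
  query t=10s: backlog = 1
  query t=14s: backlog = 1
  query t=15s: backlog = 2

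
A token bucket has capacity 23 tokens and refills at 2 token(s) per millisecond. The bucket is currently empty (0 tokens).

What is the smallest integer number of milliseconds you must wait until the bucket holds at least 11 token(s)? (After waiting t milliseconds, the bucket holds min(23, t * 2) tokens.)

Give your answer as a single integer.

Answer: 6

Derivation:
Need t * 2 >= 11, so t >= 11/2.
Smallest integer t = ceil(11/2) = 6.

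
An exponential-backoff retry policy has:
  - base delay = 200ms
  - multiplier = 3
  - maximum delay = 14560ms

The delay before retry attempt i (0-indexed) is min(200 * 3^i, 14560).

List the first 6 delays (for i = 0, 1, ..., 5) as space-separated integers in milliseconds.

Answer: 200 600 1800 5400 14560 14560

Derivation:
Computing each delay:
  i=0: min(200*3^0, 14560) = 200
  i=1: min(200*3^1, 14560) = 600
  i=2: min(200*3^2, 14560) = 1800
  i=3: min(200*3^3, 14560) = 5400
  i=4: min(200*3^4, 14560) = 14560
  i=5: min(200*3^5, 14560) = 14560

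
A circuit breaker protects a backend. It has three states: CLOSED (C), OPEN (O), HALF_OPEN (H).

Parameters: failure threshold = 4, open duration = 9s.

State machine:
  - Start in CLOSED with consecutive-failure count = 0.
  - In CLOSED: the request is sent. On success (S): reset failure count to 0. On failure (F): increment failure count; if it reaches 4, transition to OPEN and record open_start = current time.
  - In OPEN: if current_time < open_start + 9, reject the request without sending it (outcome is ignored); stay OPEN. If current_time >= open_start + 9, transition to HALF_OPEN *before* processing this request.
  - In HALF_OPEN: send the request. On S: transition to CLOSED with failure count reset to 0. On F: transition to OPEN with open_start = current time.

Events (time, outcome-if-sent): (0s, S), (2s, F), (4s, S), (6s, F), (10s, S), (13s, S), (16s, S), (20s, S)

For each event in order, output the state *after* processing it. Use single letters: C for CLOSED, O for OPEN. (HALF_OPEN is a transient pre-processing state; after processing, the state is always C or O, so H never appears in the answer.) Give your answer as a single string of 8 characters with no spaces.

Answer: CCCCCCCC

Derivation:
State after each event:
  event#1 t=0s outcome=S: state=CLOSED
  event#2 t=2s outcome=F: state=CLOSED
  event#3 t=4s outcome=S: state=CLOSED
  event#4 t=6s outcome=F: state=CLOSED
  event#5 t=10s outcome=S: state=CLOSED
  event#6 t=13s outcome=S: state=CLOSED
  event#7 t=16s outcome=S: state=CLOSED
  event#8 t=20s outcome=S: state=CLOSED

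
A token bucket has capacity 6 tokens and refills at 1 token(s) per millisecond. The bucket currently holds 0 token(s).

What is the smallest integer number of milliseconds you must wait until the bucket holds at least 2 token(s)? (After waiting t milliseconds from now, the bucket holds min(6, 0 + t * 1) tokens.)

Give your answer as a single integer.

Need 0 + t * 1 >= 2, so t >= 2/1.
Smallest integer t = ceil(2/1) = 2.

Answer: 2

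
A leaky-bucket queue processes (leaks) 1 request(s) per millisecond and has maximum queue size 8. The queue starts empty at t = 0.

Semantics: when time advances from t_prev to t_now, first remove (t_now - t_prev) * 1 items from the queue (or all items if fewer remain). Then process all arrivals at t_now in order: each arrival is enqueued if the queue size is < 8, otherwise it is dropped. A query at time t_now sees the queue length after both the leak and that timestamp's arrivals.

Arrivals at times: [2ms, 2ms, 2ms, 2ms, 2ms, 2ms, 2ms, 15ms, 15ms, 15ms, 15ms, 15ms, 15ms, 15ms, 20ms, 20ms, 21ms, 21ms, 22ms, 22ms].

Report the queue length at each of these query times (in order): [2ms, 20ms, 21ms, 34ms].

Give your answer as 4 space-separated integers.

Answer: 7 4 5 0

Derivation:
Queue lengths at query times:
  query t=2ms: backlog = 7
  query t=20ms: backlog = 4
  query t=21ms: backlog = 5
  query t=34ms: backlog = 0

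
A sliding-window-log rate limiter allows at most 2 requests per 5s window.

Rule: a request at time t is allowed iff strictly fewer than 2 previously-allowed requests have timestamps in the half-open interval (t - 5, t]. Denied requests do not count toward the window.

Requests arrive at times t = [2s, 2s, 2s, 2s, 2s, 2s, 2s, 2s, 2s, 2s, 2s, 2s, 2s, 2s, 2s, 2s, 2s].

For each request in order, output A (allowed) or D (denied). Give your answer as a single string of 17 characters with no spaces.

Answer: AADDDDDDDDDDDDDDD

Derivation:
Tracking allowed requests in the window:
  req#1 t=2s: ALLOW
  req#2 t=2s: ALLOW
  req#3 t=2s: DENY
  req#4 t=2s: DENY
  req#5 t=2s: DENY
  req#6 t=2s: DENY
  req#7 t=2s: DENY
  req#8 t=2s: DENY
  req#9 t=2s: DENY
  req#10 t=2s: DENY
  req#11 t=2s: DENY
  req#12 t=2s: DENY
  req#13 t=2s: DENY
  req#14 t=2s: DENY
  req#15 t=2s: DENY
  req#16 t=2s: DENY
  req#17 t=2s: DENY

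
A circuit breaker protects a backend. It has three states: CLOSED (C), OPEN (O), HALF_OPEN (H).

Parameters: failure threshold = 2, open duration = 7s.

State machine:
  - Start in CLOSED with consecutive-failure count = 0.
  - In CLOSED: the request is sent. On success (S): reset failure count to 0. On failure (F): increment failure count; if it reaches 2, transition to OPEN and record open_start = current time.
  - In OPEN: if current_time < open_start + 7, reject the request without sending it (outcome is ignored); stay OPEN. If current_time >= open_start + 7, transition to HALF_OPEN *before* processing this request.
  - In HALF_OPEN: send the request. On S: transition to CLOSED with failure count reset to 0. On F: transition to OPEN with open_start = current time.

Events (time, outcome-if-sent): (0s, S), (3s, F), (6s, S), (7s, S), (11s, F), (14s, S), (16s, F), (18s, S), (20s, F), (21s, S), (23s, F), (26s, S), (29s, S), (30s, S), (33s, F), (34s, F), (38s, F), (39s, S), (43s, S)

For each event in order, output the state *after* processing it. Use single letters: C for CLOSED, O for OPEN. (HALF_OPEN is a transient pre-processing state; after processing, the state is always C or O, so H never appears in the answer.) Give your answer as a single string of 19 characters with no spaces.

State after each event:
  event#1 t=0s outcome=S: state=CLOSED
  event#2 t=3s outcome=F: state=CLOSED
  event#3 t=6s outcome=S: state=CLOSED
  event#4 t=7s outcome=S: state=CLOSED
  event#5 t=11s outcome=F: state=CLOSED
  event#6 t=14s outcome=S: state=CLOSED
  event#7 t=16s outcome=F: state=CLOSED
  event#8 t=18s outcome=S: state=CLOSED
  event#9 t=20s outcome=F: state=CLOSED
  event#10 t=21s outcome=S: state=CLOSED
  event#11 t=23s outcome=F: state=CLOSED
  event#12 t=26s outcome=S: state=CLOSED
  event#13 t=29s outcome=S: state=CLOSED
  event#14 t=30s outcome=S: state=CLOSED
  event#15 t=33s outcome=F: state=CLOSED
  event#16 t=34s outcome=F: state=OPEN
  event#17 t=38s outcome=F: state=OPEN
  event#18 t=39s outcome=S: state=OPEN
  event#19 t=43s outcome=S: state=CLOSED

Answer: CCCCCCCCCCCCCCCOOOC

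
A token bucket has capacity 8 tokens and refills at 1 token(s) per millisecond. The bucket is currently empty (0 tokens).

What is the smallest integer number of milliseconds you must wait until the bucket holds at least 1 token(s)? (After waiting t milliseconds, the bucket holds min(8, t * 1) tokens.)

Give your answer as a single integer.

Need t * 1 >= 1, so t >= 1/1.
Smallest integer t = ceil(1/1) = 1.

Answer: 1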